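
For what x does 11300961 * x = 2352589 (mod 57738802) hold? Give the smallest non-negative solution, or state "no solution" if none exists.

2413001

First find gcd(11300961, 57738802):
57738802 = 5×11300961 + 1233997
11300961 = 9×1233997 + 194988
1233997 = 6×194988 + 64069
194988 = 3×64069 + 2781
64069 = 23×2781 + 106
2781 = 26×106 + 25
106 = 4×25 + 6
25 = 4×6 + 1
6 = 6×1 + 0
gcd = 1, so a unique solution mod 57738802 exists.
Back-substitute for the Bézout coefficients:
1 = 25 − 4·6
1 = −4·106 + 17·25
1 = 17·2781 − 446·106
1 = −446·64069 + 10275·2781
1 = 10275·194988 − 31271·64069
1 = −31271·1233997 + 197901·194988
1 = 197901·11300961 − 1812380·1233997
1 = −1812380·57738802 + 9259801·11300961
So 11300961·(9259801) ≡ 1 (mod 57738802), giving 11300961⁻¹ ≡ 9259801.
x ≡ 11300961⁻¹·2352589 ≡ 9259801·2352589 ≡ 2413001 (mod 57738802).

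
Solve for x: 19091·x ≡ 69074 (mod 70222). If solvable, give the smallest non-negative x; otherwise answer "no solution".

20716

First find gcd(19091, 70222):
70222 = 3·19091 + 12949
19091 = 1·12949 + 6142
12949 = 2·6142 + 665
6142 = 9·665 + 157
665 = 4·157 + 37
157 = 4·37 + 9
37 = 4·9 + 1
9 = 9·1 + 0
gcd = 1, so a unique solution mod 70222 exists.
Back-substitute for the Bézout coefficients:
1 = 37 − 4·9
1 = −4·157 + 17·37
1 = 17·665 − 72·157
1 = −72·6142 + 665·665
1 = 665·12949 − 1402·6142
1 = −1402·19091 + 2067·12949
1 = 2067·70222 − 7603·19091
So 19091·(-7603) ≡ 1 (mod 70222), giving 19091⁻¹ ≡ 62619.
x ≡ 19091⁻¹·69074 ≡ 62619·69074 ≡ 20716 (mod 70222).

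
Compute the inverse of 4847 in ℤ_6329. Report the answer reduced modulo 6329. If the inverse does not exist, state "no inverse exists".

5966

Apply the Euclidean algorithm to 6329 and 4847:
6329 = 1*4847 + 1482
4847 = 3*1482 + 401
1482 = 3*401 + 279
401 = 1*279 + 122
279 = 2*122 + 35
122 = 3*35 + 17
35 = 2*17 + 1
17 = 17*1 + 0
Since gcd(4847, 6329) = 1, back-substitute to write 1 as a combination:
1 = 35 − 2·17
1 = −2·122 + 7·35
1 = 7·279 − 16·122
1 = −16·401 + 23·279
1 = 23·1482 − 85·401
1 = −85·4847 + 278·1482
1 = 278·6329 − 363·4847
Thus 4847·(-363) ≡ 1 (mod 6329); reducing, -363 mod 6329 = 5966.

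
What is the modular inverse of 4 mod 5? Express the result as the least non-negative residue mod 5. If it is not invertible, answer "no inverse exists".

4

Extended Euclidean algorithm:
5 = 1·4 + 1
4 = 4·1 + 0
gcd = 1, so the inverse exists. Back-substitute:
1 = 5 − 4
Hence 4⁻¹ ≡ -1 ≡ 4 (mod 5).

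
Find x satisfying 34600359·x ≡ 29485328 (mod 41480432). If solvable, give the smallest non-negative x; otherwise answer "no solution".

First find gcd(34600359, 41480432):
41480432 = 1·34600359 + 6880073
34600359 = 5·6880073 + 199994
6880073 = 34·199994 + 80277
199994 = 2·80277 + 39440
80277 = 2·39440 + 1397
39440 = 28·1397 + 324
1397 = 4·324 + 101
324 = 3·101 + 21
101 = 4·21 + 17
21 = 1·17 + 4
17 = 4·4 + 1
4 = 4·1 + 0
gcd = 1, so a unique solution mod 41480432 exists.
Back-substitute for the Bézout coefficients:
1 = 17 − 4·4
1 = −4·21 + 5·17
1 = 5·101 − 24·21
1 = −24·324 + 77·101
1 = 77·1397 − 332·324
1 = −332·39440 + 9373·1397
1 = 9373·80277 − 19078·39440
1 = −19078·199994 + 47529·80277
1 = 47529·6880073 − 1635064·199994
1 = −1635064·34600359 + 8222849·6880073
1 = 8222849·41480432 − 9857913·34600359
So 34600359·(-9857913) ≡ 1 (mod 41480432), giving 34600359⁻¹ ≡ 31622519.
x ≡ 34600359⁻¹·29485328 ≡ 31622519·29485328 ≡ 411968 (mod 41480432).

411968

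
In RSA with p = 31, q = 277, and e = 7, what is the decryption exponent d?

1183

φ(n) = (p−1)(q−1) = 30·276 = 8280.
Need d with 7·d ≡ 1 (mod 8280). Apply the extended Euclidean algorithm:
8280 = 1182·7 + 6
7 = 1·6 + 1
6 = 6·1 + 0
Back-substitute:
1 = 7 − 6
1 = −8280 + 1183·7
So 7·1183 ≡ 1 (mod 8280), hence d = 1183.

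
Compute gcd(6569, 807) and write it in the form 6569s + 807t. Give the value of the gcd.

Apply Euclid's algorithm to 6569 and 807:
6569 = 8*807 + 113
807 = 7*113 + 16
113 = 7*16 + 1
16 = 16*1 + 0
gcd(6569, 807) = 1.
Back-substituting:
1 = 113 − 7·16
1 = −7·807 + 50·113
1 = 50·6569 − 407·807
So 1 = (50)·6569 + (-407)·807.

1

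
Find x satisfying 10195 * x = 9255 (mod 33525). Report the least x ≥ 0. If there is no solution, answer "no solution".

6114

First find gcd(10195, 33525):
33525 = 3·10195 + 2940
10195 = 3·2940 + 1375
2940 = 2·1375 + 190
1375 = 7·190 + 45
190 = 4·45 + 10
45 = 4·10 + 5
10 = 2·5 + 0
gcd = 5 and 5 | 9255, so solutions exist. Divide through by 5: 2039x ≡ 1851 (mod 6705).
Now find 2039⁻¹ mod 6705:
6705 = 3×2039 + 588
2039 = 3×588 + 275
588 = 2×275 + 38
275 = 7×38 + 9
38 = 4×9 + 2
9 = 4×2 + 1
2 = 2×1 + 0
Back-substitute:
1 = 9 − 4·2
1 = −4·38 + 17·9
1 = 17·275 − 123·38
1 = −123·588 + 263·275
1 = 263·2039 − 912·588
1 = −912·6705 + 2999·2039
So 2039⁻¹ ≡ 2999 (mod 6705).
Then x ≡ 2999·1851 ≡ 6114 (mod 6705); the smallest non-negative solution is x = 6114.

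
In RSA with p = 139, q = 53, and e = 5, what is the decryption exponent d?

5741

φ(n) = (p−1)(q−1) = 138·52 = 7176.
Need d with 5·d ≡ 1 (mod 7176). Apply the extended Euclidean algorithm:
7176 = 1435·5 + 1
5 = 5·1 + 0
Back-substitute:
1 = 7176 − 1435·5
So 5·(-1435) ≡ 1 (mod 7176), hence d ≡ -1435 ≡ 5741 (mod 7176).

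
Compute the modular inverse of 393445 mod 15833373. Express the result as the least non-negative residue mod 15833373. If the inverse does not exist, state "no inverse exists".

Apply the Euclidean algorithm to 15833373 and 393445:
15833373 = 40×393445 + 95573
393445 = 4×95573 + 11153
95573 = 8×11153 + 6349
11153 = 1×6349 + 4804
6349 = 1×4804 + 1545
4804 = 3×1545 + 169
1545 = 9×169 + 24
169 = 7×24 + 1
24 = 24×1 + 0
The gcd is 1. Working backward:
1 = 169 − 7·24
1 = −7·1545 + 64·169
1 = 64·4804 − 199·1545
1 = −199·6349 + 263·4804
1 = 263·11153 − 462·6349
1 = −462·95573 + 3959·11153
1 = 3959·393445 − 16298·95573
1 = −16298·15833373 + 655879·393445
So 393445·655879 ≡ 1 (mod 15833373).

655879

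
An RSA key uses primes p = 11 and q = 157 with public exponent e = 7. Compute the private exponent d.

φ(n) = (p−1)(q−1) = 10·156 = 1560.
Need d with 7·d ≡ 1 (mod 1560). Apply the extended Euclidean algorithm:
1560 = 222*7 + 6
7 = 1*6 + 1
6 = 6*1 + 0
Back-substitute:
1 = 7 − 6
1 = −1560 + 223·7
So 7·223 ≡ 1 (mod 1560), hence d = 223.

223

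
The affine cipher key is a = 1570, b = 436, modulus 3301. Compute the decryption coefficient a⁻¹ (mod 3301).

gcd(3301, 1570) by repeated division:
3301 = 2·1570 + 161
1570 = 9·161 + 121
161 = 1·121 + 40
121 = 3·40 + 1
40 = 40·1 + 0
The gcd is 1. Working backward:
1 = 121 − 3·40
1 = −3·161 + 4·121
1 = 4·1570 − 39·161
1 = −39·3301 + 82·1570
So 1570·82 ≡ 1 (mod 3301).

82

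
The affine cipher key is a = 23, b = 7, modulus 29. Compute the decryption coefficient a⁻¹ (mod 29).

24

gcd(29, 23) by repeated division:
29 = 1*23 + 6
23 = 3*6 + 5
6 = 1*5 + 1
5 = 5*1 + 0
Since gcd(23, 29) = 1, back-substitute to write 1 as a combination:
1 = 6 − 5
1 = −23 + 4·6
1 = 4·29 − 5·23
Thus 23·(-5) ≡ 1 (mod 29); reducing, -5 mod 29 = 24.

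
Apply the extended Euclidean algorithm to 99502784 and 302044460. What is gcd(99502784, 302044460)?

4

Euclidean algorithm:
302044460 = 3·99502784 + 3536108
99502784 = 28·3536108 + 491760
3536108 = 7·491760 + 93788
491760 = 5·93788 + 22820
93788 = 4·22820 + 2508
22820 = 9·2508 + 248
2508 = 10·248 + 28
248 = 8·28 + 24
28 = 1·24 + 4
24 = 6·4 + 0
gcd(99502784, 302044460) = 4.
Express as a combination:
4 = 28 − 24
4 = −248 + 9·28
4 = 9·2508 − 91·248
4 = −91·22820 + 828·2508
4 = 828·93788 − 3403·22820
4 = −3403·491760 + 17843·93788
4 = 17843·3536108 − 128304·491760
4 = −128304·99502784 + 3610355·3536108
4 = 3610355·302044460 − 10959369·99502784
So 4 = (3610355)·302044460 + (-10959369)·99502784.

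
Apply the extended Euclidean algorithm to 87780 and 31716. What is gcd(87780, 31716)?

Apply Euclid's algorithm to 87780 and 31716:
87780 = 2×31716 + 24348
31716 = 1×24348 + 7368
24348 = 3×7368 + 2244
7368 = 3×2244 + 636
2244 = 3×636 + 336
636 = 1×336 + 300
336 = 1×300 + 36
300 = 8×36 + 12
36 = 3×12 + 0
gcd(87780, 31716) = 12.
Express as a combination:
12 = 300 − 8·36
12 = −8·336 + 9·300
12 = 9·636 − 17·336
12 = −17·2244 + 60·636
12 = 60·7368 − 197·2244
12 = −197·24348 + 651·7368
12 = 651·31716 − 848·24348
12 = −848·87780 + 2347·31716
So 12 = (-848)·87780 + (2347)·31716.

12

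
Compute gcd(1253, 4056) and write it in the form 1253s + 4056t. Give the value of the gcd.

Repeated division:
4056 = 3*1253 + 297
1253 = 4*297 + 65
297 = 4*65 + 37
65 = 1*37 + 28
37 = 1*28 + 9
28 = 3*9 + 1
9 = 9*1 + 0
gcd(1253, 4056) = 1.
Back-substituting:
1 = 28 − 3·9
1 = −3·37 + 4·28
1 = 4·65 − 7·37
1 = −7·297 + 32·65
1 = 32·1253 − 135·297
1 = −135·4056 + 437·1253
So 1 = (-135)·4056 + (437)·1253.

1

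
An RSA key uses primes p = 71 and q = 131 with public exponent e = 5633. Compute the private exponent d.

φ(n) = (p−1)(q−1) = 70·130 = 9100.
Need d with 5633·d ≡ 1 (mod 9100). Apply the extended Euclidean algorithm:
9100 = 1*5633 + 3467
5633 = 1*3467 + 2166
3467 = 1*2166 + 1301
2166 = 1*1301 + 865
1301 = 1*865 + 436
865 = 1*436 + 429
436 = 1*429 + 7
429 = 61*7 + 2
7 = 3*2 + 1
2 = 2*1 + 0
Back-substitute:
1 = 7 − 3·2
1 = −3·429 + 184·7
1 = 184·436 − 187·429
1 = −187·865 + 371·436
1 = 371·1301 − 558·865
1 = −558·2166 + 929·1301
1 = 929·3467 − 1487·2166
1 = −1487·5633 + 2416·3467
1 = 2416·9100 − 3903·5633
So 5633·(-3903) ≡ 1 (mod 9100), hence d ≡ -3903 ≡ 5197 (mod 9100).

5197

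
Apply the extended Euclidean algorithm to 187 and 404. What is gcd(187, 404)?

1

Apply Euclid's algorithm to 404 and 187:
404 = 2×187 + 30
187 = 6×30 + 7
30 = 4×7 + 2
7 = 3×2 + 1
2 = 2×1 + 0
gcd(187, 404) = 1.
Back-substituting:
1 = 7 − 3·2
1 = −3·30 + 13·7
1 = 13·187 − 81·30
1 = −81·404 + 175·187
So 1 = (-81)·404 + (175)·187.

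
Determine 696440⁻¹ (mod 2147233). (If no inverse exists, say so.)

gcd(2147233, 696440) by repeated division:
2147233 = 3·696440 + 57913
696440 = 12·57913 + 1484
57913 = 39·1484 + 37
1484 = 40·37 + 4
37 = 9·4 + 1
4 = 4·1 + 0
Since gcd(696440, 2147233) = 1, back-substitute to write 1 as a combination:
1 = 37 − 9·4
1 = −9·1484 + 361·37
1 = 361·57913 − 14088·1484
1 = −14088·696440 + 169417·57913
1 = 169417·2147233 − 522339·696440
So 696440·(-522339) ≡ 1 (mod 2147233), and -522339 ≡ 1624894 (mod 2147233).

1624894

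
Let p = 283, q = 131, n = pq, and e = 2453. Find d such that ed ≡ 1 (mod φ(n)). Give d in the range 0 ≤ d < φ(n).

φ(n) = (p−1)(q−1) = 282·130 = 36660.
Need d with 2453·d ≡ 1 (mod 36660). Apply the extended Euclidean algorithm:
36660 = 14×2453 + 2318
2453 = 1×2318 + 135
2318 = 17×135 + 23
135 = 5×23 + 20
23 = 1×20 + 3
20 = 6×3 + 2
3 = 1×2 + 1
2 = 2×1 + 0
Back-substitute:
1 = 3 − 2
1 = −20 + 7·3
1 = 7·23 − 8·20
1 = −8·135 + 47·23
1 = 47·2318 − 807·135
1 = −807·2453 + 854·2318
1 = 854·36660 − 12763·2453
So 2453·(-12763) ≡ 1 (mod 36660), hence d ≡ -12763 ≡ 23897 (mod 36660).

23897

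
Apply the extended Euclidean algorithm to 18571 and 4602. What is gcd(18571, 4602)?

1

Apply Euclid's algorithm to 18571 and 4602:
18571 = 4·4602 + 163
4602 = 28·163 + 38
163 = 4·38 + 11
38 = 3·11 + 5
11 = 2·5 + 1
5 = 5·1 + 0
gcd(18571, 4602) = 1.
Working backward:
1 = 11 − 2·5
1 = −2·38 + 7·11
1 = 7·163 − 30·38
1 = −30·4602 + 847·163
1 = 847·18571 − 3418·4602
So 1 = (847)·18571 + (-3418)·4602.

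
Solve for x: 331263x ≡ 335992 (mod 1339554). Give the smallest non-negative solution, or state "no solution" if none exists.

gcd(331263, 1339554):
1339554 = 4×331263 + 14502
331263 = 22×14502 + 12219
14502 = 1×12219 + 2283
12219 = 5×2283 + 804
2283 = 2×804 + 675
804 = 1×675 + 129
675 = 5×129 + 30
129 = 4×30 + 9
30 = 3×9 + 3
9 = 3×3 + 0
gcd = 3, but 3 ∤ 335992, so the congruence has no solution.

no solution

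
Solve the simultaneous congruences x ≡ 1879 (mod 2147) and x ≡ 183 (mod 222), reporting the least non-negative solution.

332517

Write x = 1879 + 2147·k. Then 2147·k ≡ 183 − 1879 ≡ 80 (mod 222).
Need 2147⁻¹ mod 222. Extended Euclid on (222, 149):
222 = 1·149 + 73
149 = 2·73 + 3
73 = 24·3 + 1
3 = 3·1 + 0
Back-substitute:
1 = 73 − 24·3
1 = −24·149 + 49·73
1 = 49·222 − 73·149
2147⁻¹ ≡ 149 (mod 222), so k ≡ 149·80 ≡ 154 (mod 222).
x = 1879 + 2147·154 = 332517.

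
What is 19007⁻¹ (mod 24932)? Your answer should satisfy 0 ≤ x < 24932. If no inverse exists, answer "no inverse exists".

Extended Euclidean algorithm:
24932 = 1*19007 + 5925
19007 = 3*5925 + 1232
5925 = 4*1232 + 997
1232 = 1*997 + 235
997 = 4*235 + 57
235 = 4*57 + 7
57 = 8*7 + 1
7 = 7*1 + 0
The gcd is 1. Working backward:
1 = 57 − 8·7
1 = −8·235 + 33·57
1 = 33·997 − 140·235
1 = −140·1232 + 173·997
1 = 173·5925 − 832·1232
1 = −832·19007 + 2669·5925
1 = 2669·24932 − 3501·19007
Thus 19007·(-3501) ≡ 1 (mod 24932); reducing, -3501 mod 24932 = 21431.

21431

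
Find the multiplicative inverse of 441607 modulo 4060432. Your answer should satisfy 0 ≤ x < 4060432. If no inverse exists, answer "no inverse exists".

980759

Extended Euclidean algorithm:
4060432 = 9*441607 + 85969
441607 = 5*85969 + 11762
85969 = 7*11762 + 3635
11762 = 3*3635 + 857
3635 = 4*857 + 207
857 = 4*207 + 29
207 = 7*29 + 4
29 = 7*4 + 1
4 = 4*1 + 0
The gcd is 1. Working backward:
1 = 29 − 7·4
1 = −7·207 + 50·29
1 = 50·857 − 207·207
1 = −207·3635 + 878·857
1 = 878·11762 − 2841·3635
1 = −2841·85969 + 20765·11762
1 = 20765·441607 − 106666·85969
1 = −106666·4060432 + 980759·441607
So 441607·980759 ≡ 1 (mod 4060432).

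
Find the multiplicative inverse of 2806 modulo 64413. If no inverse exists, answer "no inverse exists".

Apply the Euclidean algorithm to 64413 and 2806:
64413 = 22*2806 + 2681
2806 = 1*2681 + 125
2681 = 21*125 + 56
125 = 2*56 + 13
56 = 4*13 + 4
13 = 3*4 + 1
4 = 4*1 + 0
Since gcd(2806, 64413) = 1, back-substitute to write 1 as a combination:
1 = 13 − 3·4
1 = −3·56 + 13·13
1 = 13·125 − 29·56
1 = −29·2681 + 622·125
1 = 622·2806 − 651·2681
1 = −651·64413 + 14944·2806
So 2806·14944 ≡ 1 (mod 64413).

14944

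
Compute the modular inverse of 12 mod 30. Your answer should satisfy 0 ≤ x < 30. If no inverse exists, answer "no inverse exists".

no inverse exists

Compute gcd(12, 30):
30 = 2×12 + 6
12 = 2×6 + 0
gcd(12, 30) = 6 ≠ 1, so 12 has no multiplicative inverse modulo 30.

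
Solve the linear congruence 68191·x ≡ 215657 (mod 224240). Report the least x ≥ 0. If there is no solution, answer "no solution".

First find gcd(68191, 224240):
224240 = 3×68191 + 19667
68191 = 3×19667 + 9190
19667 = 2×9190 + 1287
9190 = 7×1287 + 181
1287 = 7×181 + 20
181 = 9×20 + 1
20 = 20×1 + 0
gcd = 1, so a unique solution mod 224240 exists.
Back-substitute for the Bézout coefficients:
1 = 181 − 9·20
1 = −9·1287 + 64·181
1 = 64·9190 − 457·1287
1 = −457·19667 + 978·9190
1 = 978·68191 − 3391·19667
1 = −3391·224240 + 11151·68191
So 68191·(11151) ≡ 1 (mod 224240), giving 68191⁻¹ ≡ 11151.
x ≡ 68191⁻¹·215657 ≡ 11151·215657 ≡ 41447 (mod 224240).

41447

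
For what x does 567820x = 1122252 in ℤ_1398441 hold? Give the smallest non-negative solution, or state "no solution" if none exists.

no solution

gcd(567820, 1398441):
1398441 = 2·567820 + 262801
567820 = 2·262801 + 42218
262801 = 6·42218 + 9493
42218 = 4·9493 + 4246
9493 = 2·4246 + 1001
4246 = 4·1001 + 242
1001 = 4·242 + 33
242 = 7·33 + 11
33 = 3·11 + 0
gcd = 11, but 11 ∤ 1122252, so the congruence has no solution.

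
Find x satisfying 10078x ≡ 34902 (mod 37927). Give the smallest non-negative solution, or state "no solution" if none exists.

First find gcd(10078, 37927):
37927 = 3*10078 + 7693
10078 = 1*7693 + 2385
7693 = 3*2385 + 538
2385 = 4*538 + 233
538 = 2*233 + 72
233 = 3*72 + 17
72 = 4*17 + 4
17 = 4*4 + 1
4 = 4*1 + 0
gcd = 1, so a unique solution mod 37927 exists.
Back-substitute for the Bézout coefficients:
1 = 17 − 4·4
1 = −4·72 + 17·17
1 = 17·233 − 55·72
1 = −55·538 + 127·233
1 = 127·2385 − 563·538
1 = −563·7693 + 1816·2385
1 = 1816·10078 − 2379·7693
1 = −2379·37927 + 8953·10078
So 10078·(8953) ≡ 1 (mod 37927), giving 10078⁻¹ ≡ 8953.
x ≡ 10078⁻¹·34902 ≡ 8953·34902 ≡ 34980 (mod 37927).

34980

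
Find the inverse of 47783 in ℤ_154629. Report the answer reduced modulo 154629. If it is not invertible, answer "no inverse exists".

Extended Euclidean algorithm:
154629 = 3·47783 + 11280
47783 = 4·11280 + 2663
11280 = 4·2663 + 628
2663 = 4·628 + 151
628 = 4·151 + 24
151 = 6·24 + 7
24 = 3·7 + 3
7 = 2·3 + 1
3 = 3·1 + 0
The gcd is 1. Working backward:
1 = 7 − 2·3
1 = −2·24 + 7·7
1 = 7·151 − 44·24
1 = −44·628 + 183·151
1 = 183·2663 − 776·628
1 = −776·11280 + 3287·2663
1 = 3287·47783 − 13924·11280
1 = −13924·154629 + 45059·47783
So 47783·45059 ≡ 1 (mod 154629).

45059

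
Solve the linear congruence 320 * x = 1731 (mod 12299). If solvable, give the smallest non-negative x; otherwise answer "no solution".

5809

First find gcd(320, 12299):
12299 = 38×320 + 139
320 = 2×139 + 42
139 = 3×42 + 13
42 = 3×13 + 3
13 = 4×3 + 1
3 = 3×1 + 0
gcd = 1, so a unique solution mod 12299 exists.
Back-substitute for the Bézout coefficients:
1 = 13 − 4·3
1 = −4·42 + 13·13
1 = 13·139 − 43·42
1 = −43·320 + 99·139
1 = 99·12299 − 3805·320
So 320·(-3805) ≡ 1 (mod 12299), giving 320⁻¹ ≡ 8494.
x ≡ 320⁻¹·1731 ≡ 8494·1731 ≡ 5809 (mod 12299).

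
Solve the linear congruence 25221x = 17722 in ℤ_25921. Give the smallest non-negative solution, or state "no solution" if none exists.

gcd(25221, 25921):
25921 = 1*25221 + 700
25221 = 36*700 + 21
700 = 33*21 + 7
21 = 3*7 + 0
gcd = 7, but 7 ∤ 17722, so the congruence has no solution.

no solution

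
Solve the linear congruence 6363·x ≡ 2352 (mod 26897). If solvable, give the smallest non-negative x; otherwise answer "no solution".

21660

First find gcd(6363, 26897):
26897 = 4×6363 + 1445
6363 = 4×1445 + 583
1445 = 2×583 + 279
583 = 2×279 + 25
279 = 11×25 + 4
25 = 6×4 + 1
4 = 4×1 + 0
gcd = 1, so a unique solution mod 26897 exists.
Back-substitute for the Bézout coefficients:
1 = 25 − 6·4
1 = −6·279 + 67·25
1 = 67·583 − 140·279
1 = −140·1445 + 347·583
1 = 347·6363 − 1528·1445
1 = −1528·26897 + 6459·6363
So 6363·(6459) ≡ 1 (mod 26897), giving 6363⁻¹ ≡ 6459.
x ≡ 6363⁻¹·2352 ≡ 6459·2352 ≡ 21660 (mod 26897).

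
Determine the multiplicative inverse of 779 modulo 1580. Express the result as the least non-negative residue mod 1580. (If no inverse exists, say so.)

gcd(1580, 779) by repeated division:
1580 = 2×779 + 22
779 = 35×22 + 9
22 = 2×9 + 4
9 = 2×4 + 1
4 = 4×1 + 0
gcd = 1, so the inverse exists. Back-substitute:
1 = 9 − 2·4
1 = −2·22 + 5·9
1 = 5·779 − 177·22
1 = −177·1580 + 359·779
So 779·359 ≡ 1 (mod 1580).

359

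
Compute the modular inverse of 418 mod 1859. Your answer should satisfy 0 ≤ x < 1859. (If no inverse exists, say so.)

Compute gcd(418, 1859):
1859 = 4·418 + 187
418 = 2·187 + 44
187 = 4·44 + 11
44 = 4·11 + 0
gcd(418, 1859) = 11 ≠ 1, so 418 has no multiplicative inverse modulo 1859.

no inverse exists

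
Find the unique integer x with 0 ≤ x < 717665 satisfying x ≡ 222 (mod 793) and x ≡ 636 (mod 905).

292046

Write x = 222 + 793·k. Then 793·k ≡ 636 − 222 ≡ 414 (mod 905).
Need 793⁻¹ mod 905. Extended Euclid on (905, 793):
905 = 1×793 + 112
793 = 7×112 + 9
112 = 12×9 + 4
9 = 2×4 + 1
4 = 4×1 + 0
Back-substitute:
1 = 9 − 2·4
1 = −2·112 + 25·9
1 = 25·793 − 177·112
1 = −177·905 + 202·793
793⁻¹ ≡ 202 (mod 905), so k ≡ 202·414 ≡ 368 (mod 905).
x = 222 + 793·368 = 292046.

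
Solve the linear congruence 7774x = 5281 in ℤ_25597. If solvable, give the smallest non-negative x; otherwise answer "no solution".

no solution

gcd(7774, 25597):
25597 = 3·7774 + 2275
7774 = 3·2275 + 949
2275 = 2·949 + 377
949 = 2·377 + 195
377 = 1·195 + 182
195 = 1·182 + 13
182 = 14·13 + 0
gcd = 13, but 13 ∤ 5281, so the congruence has no solution.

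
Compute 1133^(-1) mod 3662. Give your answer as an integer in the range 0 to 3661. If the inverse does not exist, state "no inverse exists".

gcd(3662, 1133) by repeated division:
3662 = 3*1133 + 263
1133 = 4*263 + 81
263 = 3*81 + 20
81 = 4*20 + 1
20 = 20*1 + 0
Since gcd(1133, 3662) = 1, back-substitute to write 1 as a combination:
1 = 81 − 4·20
1 = −4·263 + 13·81
1 = 13·1133 − 56·263
1 = −56·3662 + 181·1133
So 1133·181 ≡ 1 (mod 3662).

181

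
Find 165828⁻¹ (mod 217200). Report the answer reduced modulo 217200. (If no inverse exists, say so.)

no inverse exists

Compute gcd(165828, 217200):
217200 = 1·165828 + 51372
165828 = 3·51372 + 11712
51372 = 4·11712 + 4524
11712 = 2·4524 + 2664
4524 = 1·2664 + 1860
2664 = 1·1860 + 804
1860 = 2·804 + 252
804 = 3·252 + 48
252 = 5·48 + 12
48 = 4·12 + 0
The gcd is 12, not 1, hence no inverse exists.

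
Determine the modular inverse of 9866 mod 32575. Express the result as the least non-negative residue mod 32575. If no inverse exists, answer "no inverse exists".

7386

Extended Euclidean algorithm:
32575 = 3×9866 + 2977
9866 = 3×2977 + 935
2977 = 3×935 + 172
935 = 5×172 + 75
172 = 2×75 + 22
75 = 3×22 + 9
22 = 2×9 + 4
9 = 2×4 + 1
4 = 4×1 + 0
Since gcd(9866, 32575) = 1, back-substitute to write 1 as a combination:
1 = 9 − 2·4
1 = −2·22 + 5·9
1 = 5·75 − 17·22
1 = −17·172 + 39·75
1 = 39·935 − 212·172
1 = −212·2977 + 675·935
1 = 675·9866 − 2237·2977
1 = −2237·32575 + 7386·9866
So 9866·7386 ≡ 1 (mod 32575).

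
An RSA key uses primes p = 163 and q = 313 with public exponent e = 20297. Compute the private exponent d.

φ(n) = (p−1)(q−1) = 162·312 = 50544.
Need d with 20297·d ≡ 1 (mod 50544). Apply the extended Euclidean algorithm:
50544 = 2·20297 + 9950
20297 = 2·9950 + 397
9950 = 25·397 + 25
397 = 15·25 + 22
25 = 1·22 + 3
22 = 7·3 + 1
3 = 3·1 + 0
Back-substitute:
1 = 22 − 7·3
1 = −7·25 + 8·22
1 = 8·397 − 127·25
1 = −127·9950 + 3183·397
1 = 3183·20297 − 6493·9950
1 = −6493·50544 + 16169·20297
So 20297·16169 ≡ 1 (mod 50544), hence d = 16169.

16169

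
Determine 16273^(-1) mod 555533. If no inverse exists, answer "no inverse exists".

160416

gcd(555533, 16273) by repeated division:
555533 = 34×16273 + 2251
16273 = 7×2251 + 516
2251 = 4×516 + 187
516 = 2×187 + 142
187 = 1×142 + 45
142 = 3×45 + 7
45 = 6×7 + 3
7 = 2×3 + 1
3 = 3×1 + 0
Since gcd(16273, 555533) = 1, back-substitute to write 1 as a combination:
1 = 7 − 2·3
1 = −2·45 + 13·7
1 = 13·142 − 41·45
1 = −41·187 + 54·142
1 = 54·516 − 149·187
1 = −149·2251 + 650·516
1 = 650·16273 − 4699·2251
1 = −4699·555533 + 160416·16273
So 16273·160416 ≡ 1 (mod 555533).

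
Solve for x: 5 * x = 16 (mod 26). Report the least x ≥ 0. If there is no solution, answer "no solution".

24

First find gcd(5, 26):
26 = 5×5 + 1
5 = 5×1 + 0
gcd = 1, so a unique solution mod 26 exists.
Back-substitute for the Bézout coefficients:
1 = 26 − 5·5
So 5·(-5) ≡ 1 (mod 26), giving 5⁻¹ ≡ 21.
x ≡ 5⁻¹·16 ≡ 21·16 ≡ 24 (mod 26).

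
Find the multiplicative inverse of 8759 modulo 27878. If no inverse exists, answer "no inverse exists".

Extended Euclidean algorithm:
27878 = 3·8759 + 1601
8759 = 5·1601 + 754
1601 = 2·754 + 93
754 = 8·93 + 10
93 = 9·10 + 3
10 = 3·3 + 1
3 = 3·1 + 0
Since gcd(8759, 27878) = 1, back-substitute to write 1 as a combination:
1 = 10 − 3·3
1 = −3·93 + 28·10
1 = 28·754 − 227·93
1 = −227·1601 + 482·754
1 = 482·8759 − 2637·1601
1 = −2637·27878 + 8393·8759
So 8759·8393 ≡ 1 (mod 27878).

8393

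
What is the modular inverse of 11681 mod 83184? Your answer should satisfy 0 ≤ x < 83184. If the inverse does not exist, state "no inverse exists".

76433

Run Euclid on (83184, 11681):
83184 = 7×11681 + 1417
11681 = 8×1417 + 345
1417 = 4×345 + 37
345 = 9×37 + 12
37 = 3×12 + 1
12 = 12×1 + 0
The gcd is 1. Working backward:
1 = 37 − 3·12
1 = −3·345 + 28·37
1 = 28·1417 − 115·345
1 = −115·11681 + 948·1417
1 = 948·83184 − 6751·11681
Hence 11681⁻¹ ≡ -6751 ≡ 76433 (mod 83184).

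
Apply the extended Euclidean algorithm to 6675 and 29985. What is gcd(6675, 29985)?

15

Repeated division:
29985 = 4·6675 + 3285
6675 = 2·3285 + 105
3285 = 31·105 + 30
105 = 3·30 + 15
30 = 2·15 + 0
gcd(6675, 29985) = 15.
Working backward:
15 = 105 − 3·30
15 = −3·3285 + 94·105
15 = 94·6675 − 191·3285
15 = −191·29985 + 858·6675
So 15 = (-191)·29985 + (858)·6675.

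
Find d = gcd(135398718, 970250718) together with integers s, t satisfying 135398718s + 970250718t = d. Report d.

6

Euclidean algorithm:
970250718 = 7×135398718 + 22459692
135398718 = 6×22459692 + 640566
22459692 = 35×640566 + 39882
640566 = 16×39882 + 2454
39882 = 16×2454 + 618
2454 = 3×618 + 600
618 = 1×600 + 18
600 = 33×18 + 6
18 = 3×6 + 0
gcd(135398718, 970250718) = 6.
Express as a combination:
6 = 600 − 33·18
6 = −33·618 + 34·600
6 = 34·2454 − 135·618
6 = −135·39882 + 2194·2454
6 = 2194·640566 − 35239·39882
6 = −35239·22459692 + 1235559·640566
6 = 1235559·135398718 − 7448593·22459692
6 = −7448593·970250718 + 53375710·135398718
So 6 = (-7448593)·970250718 + (53375710)·135398718.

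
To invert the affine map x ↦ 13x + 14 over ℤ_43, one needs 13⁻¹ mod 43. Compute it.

10

Apply the Euclidean algorithm to 43 and 13:
43 = 3*13 + 4
13 = 3*4 + 1
4 = 4*1 + 0
gcd = 1, so the inverse exists. Back-substitute:
1 = 13 − 3·4
1 = −3·43 + 10·13
So 13·10 ≡ 1 (mod 43).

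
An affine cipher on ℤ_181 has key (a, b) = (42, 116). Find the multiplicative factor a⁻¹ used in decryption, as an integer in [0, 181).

125

gcd(181, 42) by repeated division:
181 = 4×42 + 13
42 = 3×13 + 3
13 = 4×3 + 1
3 = 3×1 + 0
gcd = 1, so the inverse exists. Back-substitute:
1 = 13 − 4·3
1 = −4·42 + 13·13
1 = 13·181 − 56·42
Hence 42⁻¹ ≡ -56 ≡ 125 (mod 181).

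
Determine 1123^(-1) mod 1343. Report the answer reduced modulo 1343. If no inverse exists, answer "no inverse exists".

409

Run Euclid on (1343, 1123):
1343 = 1×1123 + 220
1123 = 5×220 + 23
220 = 9×23 + 13
23 = 1×13 + 10
13 = 1×10 + 3
10 = 3×3 + 1
3 = 3×1 + 0
Since gcd(1123, 1343) = 1, back-substitute to write 1 as a combination:
1 = 10 − 3·3
1 = −3·13 + 4·10
1 = 4·23 − 7·13
1 = −7·220 + 67·23
1 = 67·1123 − 342·220
1 = −342·1343 + 409·1123
So 1123·409 ≡ 1 (mod 1343).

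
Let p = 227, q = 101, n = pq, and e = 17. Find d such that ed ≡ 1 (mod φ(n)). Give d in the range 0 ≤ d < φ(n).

φ(n) = (p−1)(q−1) = 226·100 = 22600.
Need d with 17·d ≡ 1 (mod 22600). Apply the extended Euclidean algorithm:
22600 = 1329×17 + 7
17 = 2×7 + 3
7 = 2×3 + 1
3 = 3×1 + 0
Back-substitute:
1 = 7 − 2·3
1 = −2·17 + 5·7
1 = 5·22600 − 6647·17
So 17·(-6647) ≡ 1 (mod 22600), hence d ≡ -6647 ≡ 15953 (mod 22600).

15953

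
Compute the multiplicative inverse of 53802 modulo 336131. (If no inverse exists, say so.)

gcd(336131, 53802) by repeated division:
336131 = 6·53802 + 13319
53802 = 4·13319 + 526
13319 = 25·526 + 169
526 = 3·169 + 19
169 = 8·19 + 17
19 = 1·17 + 2
17 = 8·2 + 1
2 = 2·1 + 0
gcd = 1, so the inverse exists. Back-substitute:
1 = 17 − 8·2
1 = −8·19 + 9·17
1 = 9·169 − 80·19
1 = −80·526 + 249·169
1 = 249·13319 − 6305·526
1 = −6305·53802 + 25469·13319
1 = 25469·336131 − 159119·53802
Hence 53802⁻¹ ≡ -159119 ≡ 177012 (mod 336131).

177012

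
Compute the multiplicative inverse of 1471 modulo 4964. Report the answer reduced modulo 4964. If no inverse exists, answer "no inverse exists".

Run Euclid on (4964, 1471):
4964 = 3*1471 + 551
1471 = 2*551 + 369
551 = 1*369 + 182
369 = 2*182 + 5
182 = 36*5 + 2
5 = 2*2 + 1
2 = 2*1 + 0
gcd = 1, so the inverse exists. Back-substitute:
1 = 5 − 2·2
1 = −2·182 + 73·5
1 = 73·369 − 148·182
1 = −148·551 + 221·369
1 = 221·1471 − 590·551
1 = −590·4964 + 1991·1471
So 1471·1991 ≡ 1 (mod 4964).

1991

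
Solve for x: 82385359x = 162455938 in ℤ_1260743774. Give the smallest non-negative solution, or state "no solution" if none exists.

223923204

First find gcd(82385359, 1260743774):
1260743774 = 15*82385359 + 24963389
82385359 = 3*24963389 + 7495192
24963389 = 3*7495192 + 2477813
7495192 = 3*2477813 + 61753
2477813 = 40*61753 + 7693
61753 = 8*7693 + 209
7693 = 36*209 + 169
209 = 1*169 + 40
169 = 4*40 + 9
40 = 4*9 + 4
9 = 2*4 + 1
4 = 4*1 + 0
gcd = 1, so a unique solution mod 1260743774 exists.
Back-substitute for the Bézout coefficients:
1 = 9 − 2·4
1 = −2·40 + 9·9
1 = 9·169 − 38·40
1 = −38·209 + 47·169
1 = 47·7693 − 1730·209
1 = −1730·61753 + 13887·7693
1 = 13887·2477813 − 557210·61753
1 = −557210·7495192 + 1685517·2477813
1 = 1685517·24963389 − 5613761·7495192
1 = −5613761·82385359 + 18526800·24963389
1 = 18526800·1260743774 − 283515761·82385359
So 82385359·(-283515761) ≡ 1 (mod 1260743774), giving 82385359⁻¹ ≡ 977228013.
x ≡ 82385359⁻¹·162455938 ≡ 977228013·162455938 ≡ 223923204 (mod 1260743774).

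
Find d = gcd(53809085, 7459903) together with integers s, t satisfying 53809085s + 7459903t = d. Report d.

Repeated division:
53809085 = 7·7459903 + 1589764
7459903 = 4·1589764 + 1100847
1589764 = 1·1100847 + 488917
1100847 = 2·488917 + 123013
488917 = 3·123013 + 119878
123013 = 1·119878 + 3135
119878 = 38·3135 + 748
3135 = 4·748 + 143
748 = 5·143 + 33
143 = 4·33 + 11
33 = 3·11 + 0
gcd(53809085, 7459903) = 11.
Express as a combination:
11 = 143 − 4·33
11 = −4·748 + 21·143
11 = 21·3135 − 88·748
11 = −88·119878 + 3365·3135
11 = 3365·123013 − 3453·119878
11 = −3453·488917 + 13724·123013
11 = 13724·1100847 − 30901·488917
11 = −30901·1589764 + 44625·1100847
11 = 44625·7459903 − 209401·1589764
11 = −209401·53809085 + 1510432·7459903
So 11 = (-209401)·53809085 + (1510432)·7459903.

11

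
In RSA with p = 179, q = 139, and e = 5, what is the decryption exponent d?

φ(n) = (p−1)(q−1) = 178·138 = 24564.
Need d with 5·d ≡ 1 (mod 24564). Apply the extended Euclidean algorithm:
24564 = 4912×5 + 4
5 = 1×4 + 1
4 = 4×1 + 0
Back-substitute:
1 = 5 − 4
1 = −24564 + 4913·5
So 5·4913 ≡ 1 (mod 24564), hence d = 4913.

4913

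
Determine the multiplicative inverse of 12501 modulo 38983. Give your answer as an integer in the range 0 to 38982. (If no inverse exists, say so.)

Apply the Euclidean algorithm to 38983 and 12501:
38983 = 3*12501 + 1480
12501 = 8*1480 + 661
1480 = 2*661 + 158
661 = 4*158 + 29
158 = 5*29 + 13
29 = 2*13 + 3
13 = 4*3 + 1
3 = 3*1 + 0
Since gcd(12501, 38983) = 1, back-substitute to write 1 as a combination:
1 = 13 − 4·3
1 = −4·29 + 9·13
1 = 9·158 − 49·29
1 = −49·661 + 205·158
1 = 205·1480 − 459·661
1 = −459·12501 + 3877·1480
1 = 3877·38983 − 12090·12501
Thus 12501·(-12090) ≡ 1 (mod 38983); reducing, -12090 mod 38983 = 26893.

26893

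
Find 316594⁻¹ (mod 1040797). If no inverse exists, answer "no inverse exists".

Extended Euclidean algorithm:
1040797 = 3×316594 + 91015
316594 = 3×91015 + 43549
91015 = 2×43549 + 3917
43549 = 11×3917 + 462
3917 = 8×462 + 221
462 = 2×221 + 20
221 = 11×20 + 1
20 = 20×1 + 0
gcd = 1, so the inverse exists. Back-substitute:
1 = 221 − 11·20
1 = −11·462 + 23·221
1 = 23·3917 − 195·462
1 = −195·43549 + 2168·3917
1 = 2168·91015 − 4531·43549
1 = −4531·316594 + 15761·91015
1 = 15761·1040797 − 51814·316594
So 316594·(-51814) ≡ 1 (mod 1040797), and -51814 ≡ 988983 (mod 1040797).

988983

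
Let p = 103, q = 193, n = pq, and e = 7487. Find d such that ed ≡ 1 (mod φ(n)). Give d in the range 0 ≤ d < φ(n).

17855

φ(n) = (p−1)(q−1) = 102·192 = 19584.
Need d with 7487·d ≡ 1 (mod 19584). Apply the extended Euclidean algorithm:
19584 = 2·7487 + 4610
7487 = 1·4610 + 2877
4610 = 1·2877 + 1733
2877 = 1·1733 + 1144
1733 = 1·1144 + 589
1144 = 1·589 + 555
589 = 1·555 + 34
555 = 16·34 + 11
34 = 3·11 + 1
11 = 11·1 + 0
Back-substitute:
1 = 34 − 3·11
1 = −3·555 + 49·34
1 = 49·589 − 52·555
1 = −52·1144 + 101·589
1 = 101·1733 − 153·1144
1 = −153·2877 + 254·1733
1 = 254·4610 − 407·2877
1 = −407·7487 + 661·4610
1 = 661·19584 − 1729·7487
So 7487·(-1729) ≡ 1 (mod 19584), hence d ≡ -1729 ≡ 17855 (mod 19584).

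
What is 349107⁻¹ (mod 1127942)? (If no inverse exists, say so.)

718463

gcd(1127942, 349107) by repeated division:
1127942 = 3×349107 + 80621
349107 = 4×80621 + 26623
80621 = 3×26623 + 752
26623 = 35×752 + 303
752 = 2×303 + 146
303 = 2×146 + 11
146 = 13×11 + 3
11 = 3×3 + 2
3 = 1×2 + 1
2 = 2×1 + 0
gcd = 1, so the inverse exists. Back-substitute:
1 = 3 − 2
1 = −11 + 4·3
1 = 4·146 − 53·11
1 = −53·303 + 110·146
1 = 110·752 − 273·303
1 = −273·26623 + 9665·752
1 = 9665·80621 − 29268·26623
1 = −29268·349107 + 126737·80621
1 = 126737·1127942 − 409479·349107
Hence 349107⁻¹ ≡ -409479 ≡ 718463 (mod 1127942).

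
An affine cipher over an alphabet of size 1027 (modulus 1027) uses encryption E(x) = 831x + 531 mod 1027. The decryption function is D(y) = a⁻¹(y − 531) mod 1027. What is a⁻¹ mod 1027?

Extended Euclidean algorithm:
1027 = 1×831 + 196
831 = 4×196 + 47
196 = 4×47 + 8
47 = 5×8 + 7
8 = 1×7 + 1
7 = 7×1 + 0
gcd = 1, so the inverse exists. Back-substitute:
1 = 8 − 7
1 = −47 + 6·8
1 = 6·196 − 25·47
1 = −25·831 + 106·196
1 = 106·1027 − 131·831
Hence 831⁻¹ ≡ -131 ≡ 896 (mod 1027).

896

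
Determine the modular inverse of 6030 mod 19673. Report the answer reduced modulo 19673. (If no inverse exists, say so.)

13745

Apply the Euclidean algorithm to 19673 and 6030:
19673 = 3*6030 + 1583
6030 = 3*1583 + 1281
1583 = 1*1281 + 302
1281 = 4*302 + 73
302 = 4*73 + 10
73 = 7*10 + 3
10 = 3*3 + 1
3 = 3*1 + 0
The gcd is 1. Working backward:
1 = 10 − 3·3
1 = −3·73 + 22·10
1 = 22·302 − 91·73
1 = −91·1281 + 386·302
1 = 386·1583 − 477·1281
1 = −477·6030 + 1817·1583
1 = 1817·19673 − 5928·6030
Thus 6030·(-5928) ≡ 1 (mod 19673); reducing, -5928 mod 19673 = 13745.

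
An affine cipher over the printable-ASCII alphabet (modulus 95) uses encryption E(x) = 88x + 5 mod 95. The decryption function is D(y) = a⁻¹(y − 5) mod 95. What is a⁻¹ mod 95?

gcd(95, 88) by repeated division:
95 = 1×88 + 7
88 = 12×7 + 4
7 = 1×4 + 3
4 = 1×3 + 1
3 = 3×1 + 0
The gcd is 1. Working backward:
1 = 4 − 3
1 = −7 + 2·4
1 = 2·88 − 25·7
1 = −25·95 + 27·88
So 88·27 ≡ 1 (mod 95).

27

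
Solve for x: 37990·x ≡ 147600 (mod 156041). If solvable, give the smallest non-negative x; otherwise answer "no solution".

First find gcd(37990, 156041):
156041 = 4×37990 + 4081
37990 = 9×4081 + 1261
4081 = 3×1261 + 298
1261 = 4×298 + 69
298 = 4×69 + 22
69 = 3×22 + 3
22 = 7×3 + 1
3 = 3×1 + 0
gcd = 1, so a unique solution mod 156041 exists.
Back-substitute for the Bézout coefficients:
1 = 22 − 7·3
1 = −7·69 + 22·22
1 = 22·298 − 95·69
1 = −95·1261 + 402·298
1 = 402·4081 − 1301·1261
1 = −1301·37990 + 12111·4081
1 = 12111·156041 − 49745·37990
So 37990·(-49745) ≡ 1 (mod 156041), giving 37990⁻¹ ≡ 106296.
x ≡ 37990⁻¹·147600 ≡ 106296·147600 ≡ 147255 (mod 156041).

147255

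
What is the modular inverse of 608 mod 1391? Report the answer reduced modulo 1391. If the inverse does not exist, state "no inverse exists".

Extended Euclidean algorithm:
1391 = 2·608 + 175
608 = 3·175 + 83
175 = 2·83 + 9
83 = 9·9 + 2
9 = 4·2 + 1
2 = 2·1 + 0
The gcd is 1. Working backward:
1 = 9 − 4·2
1 = −4·83 + 37·9
1 = 37·175 − 78·83
1 = −78·608 + 271·175
1 = 271·1391 − 620·608
So 608·(-620) ≡ 1 (mod 1391), and -620 ≡ 771 (mod 1391).

771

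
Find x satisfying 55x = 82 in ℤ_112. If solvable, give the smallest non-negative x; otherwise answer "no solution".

30

First find gcd(55, 112):
112 = 2·55 + 2
55 = 27·2 + 1
2 = 2·1 + 0
gcd = 1, so a unique solution mod 112 exists.
Back-substitute for the Bézout coefficients:
1 = 55 − 27·2
1 = −27·112 + 55·55
So 55·(55) ≡ 1 (mod 112), giving 55⁻¹ ≡ 55.
x ≡ 55⁻¹·82 ≡ 55·82 ≡ 30 (mod 112).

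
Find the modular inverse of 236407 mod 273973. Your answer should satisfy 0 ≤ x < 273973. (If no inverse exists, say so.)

Apply the Euclidean algorithm to 273973 and 236407:
273973 = 1·236407 + 37566
236407 = 6·37566 + 11011
37566 = 3·11011 + 4533
11011 = 2·4533 + 1945
4533 = 2·1945 + 643
1945 = 3·643 + 16
643 = 40·16 + 3
16 = 5·3 + 1
3 = 3·1 + 0
gcd = 1, so the inverse exists. Back-substitute:
1 = 16 − 5·3
1 = −5·643 + 201·16
1 = 201·1945 − 608·643
1 = −608·4533 + 1417·1945
1 = 1417·11011 − 3442·4533
1 = −3442·37566 + 11743·11011
1 = 11743·236407 − 73900·37566
1 = −73900·273973 + 85643·236407
So 236407·85643 ≡ 1 (mod 273973).

85643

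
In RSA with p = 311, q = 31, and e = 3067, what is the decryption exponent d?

φ(n) = (p−1)(q−1) = 310·30 = 9300.
Need d with 3067·d ≡ 1 (mod 9300). Apply the extended Euclidean algorithm:
9300 = 3×3067 + 99
3067 = 30×99 + 97
99 = 1×97 + 2
97 = 48×2 + 1
2 = 2×1 + 0
Back-substitute:
1 = 97 − 48·2
1 = −48·99 + 49·97
1 = 49·3067 − 1518·99
1 = −1518·9300 + 4603·3067
So 3067·4603 ≡ 1 (mod 9300), hence d = 4603.

4603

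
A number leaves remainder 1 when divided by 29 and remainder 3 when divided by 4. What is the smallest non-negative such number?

59

Write x = 1 + 29·k. Then 29·k ≡ 3 − 1 ≡ 2 (mod 4).
Need 29⁻¹ mod 4. Extended Euclid on (4, 1):
4 = 4·1 + 0
29⁻¹ ≡ 1 (mod 4), so k ≡ 1·2 ≡ 2 (mod 4).
x = 1 + 29·2 = 59.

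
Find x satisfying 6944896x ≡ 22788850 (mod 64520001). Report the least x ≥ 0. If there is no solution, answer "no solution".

First find gcd(6944896, 64520001):
64520001 = 9·6944896 + 2015937
6944896 = 3·2015937 + 897085
2015937 = 2·897085 + 221767
897085 = 4·221767 + 10017
221767 = 22·10017 + 1393
10017 = 7·1393 + 266
1393 = 5·266 + 63
266 = 4·63 + 14
63 = 4·14 + 7
14 = 2·7 + 0
gcd = 7 and 7 | 22788850, so solutions exist. Divide through by 7: 992128x ≡ 3255550 (mod 9217143).
Now find 992128⁻¹ mod 9217143:
9217143 = 9*992128 + 287991
992128 = 3*287991 + 128155
287991 = 2*128155 + 31681
128155 = 4*31681 + 1431
31681 = 22*1431 + 199
1431 = 7*199 + 38
199 = 5*38 + 9
38 = 4*9 + 2
9 = 4*2 + 1
2 = 2*1 + 0
Back-substitute:
1 = 9 − 4·2
1 = −4·38 + 17·9
1 = 17·199 − 89·38
1 = −89·1431 + 640·199
1 = 640·31681 − 14169·1431
1 = −14169·128155 + 57316·31681
1 = 57316·287991 − 128801·128155
1 = −128801·992128 + 443719·287991
1 = 443719·9217143 − 4122272·992128
So 992128·(-4122272) ≡ 1 (mod 9217143), i.e. 992128⁻¹ ≡ 5094871.
Then x ≡ 5094871·3255550 ≡ 8204116 (mod 9217143); the smallest non-negative solution is x = 8204116.

8204116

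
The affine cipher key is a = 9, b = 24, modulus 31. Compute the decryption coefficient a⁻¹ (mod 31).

7

Extended Euclidean algorithm:
31 = 3×9 + 4
9 = 2×4 + 1
4 = 4×1 + 0
Since gcd(9, 31) = 1, back-substitute to write 1 as a combination:
1 = 9 − 2·4
1 = −2·31 + 7·9
So 9·7 ≡ 1 (mod 31).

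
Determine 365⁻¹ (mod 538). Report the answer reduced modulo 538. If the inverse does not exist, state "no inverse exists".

Apply the Euclidean algorithm to 538 and 365:
538 = 1*365 + 173
365 = 2*173 + 19
173 = 9*19 + 2
19 = 9*2 + 1
2 = 2*1 + 0
The gcd is 1. Working backward:
1 = 19 − 9·2
1 = −9·173 + 82·19
1 = 82·365 − 173·173
1 = −173·538 + 255·365
So 365·255 ≡ 1 (mod 538).

255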